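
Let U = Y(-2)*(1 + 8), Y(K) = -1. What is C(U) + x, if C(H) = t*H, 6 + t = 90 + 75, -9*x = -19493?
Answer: 6614/9 ≈ 734.89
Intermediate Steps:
x = 19493/9 (x = -1/9*(-19493) = 19493/9 ≈ 2165.9)
U = -9 (U = -(1 + 8) = -1*9 = -9)
t = 159 (t = -6 + (90 + 75) = -6 + 165 = 159)
C(H) = 159*H
C(U) + x = 159*(-9) + 19493/9 = -1431 + 19493/9 = 6614/9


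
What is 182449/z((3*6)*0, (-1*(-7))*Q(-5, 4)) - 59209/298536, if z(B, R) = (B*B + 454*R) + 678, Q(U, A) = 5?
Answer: 3342913747/309134028 ≈ 10.814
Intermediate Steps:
z(B, R) = 678 + B**2 + 454*R (z(B, R) = (B**2 + 454*R) + 678 = 678 + B**2 + 454*R)
182449/z((3*6)*0, (-1*(-7))*Q(-5, 4)) - 59209/298536 = 182449/(678 + ((3*6)*0)**2 + 454*(-1*(-7)*5)) - 59209/298536 = 182449/(678 + (18*0)**2 + 454*(7*5)) - 59209*1/298536 = 182449/(678 + 0**2 + 454*35) - 59209/298536 = 182449/(678 + 0 + 15890) - 59209/298536 = 182449/16568 - 59209/298536 = 3342913747/309134028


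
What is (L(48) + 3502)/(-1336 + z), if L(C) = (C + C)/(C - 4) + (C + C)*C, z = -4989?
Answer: -89234/69575 ≈ -1.2826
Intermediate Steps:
L(C) = 2*C² + 2*C/(-4 + C) (L(C) = (2*C)/(-4 + C) + (2*C)*C = 2*C/(-4 + C) + 2*C² = 2*C² + 2*C/(-4 + C))
(L(48) + 3502)/(-1336 + z) = (2*48*(1 + 48² - 4*48)/(-4 + 48) + 3502)/(-1336 - 4989) = (2*48*(1 + 2304 - 192)/44 + 3502)/(-6325) = (2*48*(1/44)*2113 + 3502)*(-1/6325) = (50712/11 + 3502)*(-1/6325) = (89234/11)*(-1/6325) = -89234/69575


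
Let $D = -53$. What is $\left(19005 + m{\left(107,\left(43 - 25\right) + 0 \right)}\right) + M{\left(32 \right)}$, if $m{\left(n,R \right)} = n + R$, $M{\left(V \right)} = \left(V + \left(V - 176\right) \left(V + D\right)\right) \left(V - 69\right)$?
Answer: $-93942$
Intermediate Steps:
$M{\left(V \right)} = \left(-69 + V\right) \left(V + \left(-176 + V\right) \left(-53 + V\right)\right)$ ($M{\left(V \right)} = \left(V + \left(V - 176\right) \left(V - 53\right)\right) \left(V - 69\right) = \left(V + \left(-176 + V\right) \left(-53 + V\right)\right) \left(-69 + V\right) = \left(-69 + V\right) \left(V + \left(-176 + V\right) \left(-53 + V\right)\right)$)
$m{\left(n,R \right)} = R + n$
$\left(19005 + m{\left(107,\left(43 - 25\right) + 0 \right)}\right) + M{\left(32 \right)} = \left(19005 + \left(\left(\left(43 - 25\right) + 0\right) + 107\right)\right) + \left(-643632 + 32^{3} - 297 \cdot 32^{2} + 25060 \cdot 32\right) = \left(19005 + \left(\left(18 + 0\right) + 107\right)\right) + \left(-643632 + 32768 - 304128 + 801920\right) = \left(19005 + \left(18 + 107\right)\right) + \left(-643632 + 32768 - 304128 + 801920\right) = \left(19005 + 125\right) - 113072 = 19130 - 113072 = -93942$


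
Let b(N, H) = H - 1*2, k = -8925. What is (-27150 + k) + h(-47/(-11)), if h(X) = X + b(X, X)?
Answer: -396753/11 ≈ -36068.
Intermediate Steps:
b(N, H) = -2 + H (b(N, H) = H - 2 = -2 + H)
h(X) = -2 + 2*X (h(X) = X + (-2 + X) = -2 + 2*X)
(-27150 + k) + h(-47/(-11)) = (-27150 - 8925) + (-2 + 2*(-47/(-11))) = -36075 + (-2 + 2*(-47*(-1/11))) = -36075 + (-2 + 2*(47/11)) = -36075 + (-2 + 94/11) = -36075 + 72/11 = -396753/11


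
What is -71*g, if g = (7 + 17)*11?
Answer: -18744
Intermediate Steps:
g = 264 (g = 24*11 = 264)
-71*g = -71*264 = -18744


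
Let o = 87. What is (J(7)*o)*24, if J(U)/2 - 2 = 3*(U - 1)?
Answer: 83520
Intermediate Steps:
J(U) = -2 + 6*U (J(U) = 4 + 2*(3*(U - 1)) = 4 + 2*(3*(-1 + U)) = 4 + 2*(-3 + 3*U) = 4 + (-6 + 6*U) = -2 + 6*U)
(J(7)*o)*24 = ((-2 + 6*7)*87)*24 = ((-2 + 42)*87)*24 = (40*87)*24 = 3480*24 = 83520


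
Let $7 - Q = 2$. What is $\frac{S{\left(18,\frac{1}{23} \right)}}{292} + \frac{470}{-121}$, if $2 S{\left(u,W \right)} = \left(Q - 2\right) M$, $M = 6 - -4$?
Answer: $- \frac{135425}{35332} \approx -3.8329$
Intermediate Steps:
$Q = 5$ ($Q = 7 - 2 = 5$)
$M = 10$ ($M = 6 + 4 = 10$)
$S{\left(u,W \right)} = 15$ ($S{\left(u,W \right)} = \frac{\left(5 - 2\right) 10}{2} = \frac{3 \cdot 10}{2} = \frac{1}{2} \cdot 30 = 15$)
$\frac{S{\left(18,\frac{1}{23} \right)}}{292} + \frac{470}{-121} = \frac{15}{292} + \frac{470}{-121} = 15 \cdot \frac{1}{292} + 470 \left(- \frac{1}{121}\right) = \frac{15}{292} - \frac{470}{121} = - \frac{135425}{35332}$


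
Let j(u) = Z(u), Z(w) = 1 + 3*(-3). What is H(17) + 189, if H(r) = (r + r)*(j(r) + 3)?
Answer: 19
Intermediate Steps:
Z(w) = -8 (Z(w) = 1 - 9 = -8)
j(u) = -8
H(r) = -10*r (H(r) = (r + r)*(-8 + 3) = (2*r)*(-5) = -10*r)
H(17) + 189 = -10*17 + 189 = -170 + 189 = 19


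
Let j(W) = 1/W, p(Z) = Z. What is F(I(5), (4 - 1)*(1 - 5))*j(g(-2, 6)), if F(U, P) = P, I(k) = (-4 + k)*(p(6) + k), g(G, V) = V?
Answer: -2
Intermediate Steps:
I(k) = (-4 + k)*(6 + k)
F(I(5), (4 - 1)*(1 - 5))*j(g(-2, 6)) = ((4 - 1)*(1 - 5))/6 = (3*(-4))*(⅙) = -12*⅙ = -2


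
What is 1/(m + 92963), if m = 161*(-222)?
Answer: 1/57221 ≈ 1.7476e-5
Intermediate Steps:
m = -35742
1/(m + 92963) = 1/(-35742 + 92963) = 1/57221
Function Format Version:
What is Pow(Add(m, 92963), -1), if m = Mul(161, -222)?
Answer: Rational(1, 57221) ≈ 1.7476e-5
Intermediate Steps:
m = -35742
Pow(Add(m, 92963), -1) = Pow(Add(-35742, 92963), -1) = Pow(57221, -1) = Rational(1, 57221)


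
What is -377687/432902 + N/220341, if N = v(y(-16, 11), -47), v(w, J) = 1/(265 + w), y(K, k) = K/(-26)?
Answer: -287358417037225/329368063736646 ≈ -0.87245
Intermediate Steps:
y(K, k) = -K/26 (y(K, k) = K*(-1/26) = -K/26)
N = 13/3453 (N = 1/(265 - 1/26*(-16)) = 1/(265 + 8/13) = 1/(3453/13) = 13/3453 ≈ 0.0037648)
-377687/432902 + N/220341 = -377687/432902 + (13/3453)/220341 = -377687*1/432902 + (13/3453)*(1/220341) = -377687/432902 + 13/760837473 = -287358417037225/329368063736646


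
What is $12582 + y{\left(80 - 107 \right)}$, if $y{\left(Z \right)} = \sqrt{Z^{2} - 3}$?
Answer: $12582 + 11 \sqrt{6} \approx 12609.0$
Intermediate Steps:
$y{\left(Z \right)} = \sqrt{-3 + Z^{2}}$
$12582 + y{\left(80 - 107 \right)} = 12582 + \sqrt{-3 + \left(80 - 107\right)^{2}} = 12582 + \sqrt{-3 + \left(-27\right)^{2}} = 12582 + \sqrt{-3 + 729} = 12582 + \sqrt{726} = 12582 + 11 \sqrt{6}$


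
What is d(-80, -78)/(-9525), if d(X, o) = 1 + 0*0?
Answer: -1/9525 ≈ -0.00010499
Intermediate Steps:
d(X, o) = 1 (d(X, o) = 1 + 0 = 1)
d(-80, -78)/(-9525) = 1/(-9525) = 1*(-1/9525) = -1/9525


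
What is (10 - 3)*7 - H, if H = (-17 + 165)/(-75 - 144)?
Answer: 10879/219 ≈ 49.676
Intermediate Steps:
H = -148/219 (H = 148/(-219) = 148*(-1/219) = -148/219 ≈ -0.67580)
(10 - 3)*7 - H = (10 - 3)*7 - 1*(-148/219) = 7*7 + 148/219 = 49 + 148/219 = 10879/219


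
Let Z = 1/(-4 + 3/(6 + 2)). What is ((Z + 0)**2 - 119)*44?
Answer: -4400660/841 ≈ -5232.6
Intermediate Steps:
Z = -8/29 (Z = 1/(-4 + 3/8) = 1/(-29/8) = -8/29 ≈ -0.27586)
((Z + 0)**2 - 119)*44 = ((-8/29 + 0)**2 - 119)*44 = ((-8/29)**2 - 119)*44 = (64/841 - 119)*44 = -100015/841*44 = -4400660/841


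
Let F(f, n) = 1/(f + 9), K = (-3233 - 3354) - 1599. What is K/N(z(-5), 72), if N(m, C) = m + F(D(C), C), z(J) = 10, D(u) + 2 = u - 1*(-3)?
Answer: -671252/821 ≈ -817.60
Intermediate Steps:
D(u) = 1 + u (D(u) = -2 + (u - 1*(-3)) = -2 + (u + 3) = -2 + (3 + u) = 1 + u)
K = -8186 (K = -6587 - 1599 = -8186)
F(f, n) = 1/(9 + f)
N(m, C) = m + 1/(10 + C) (N(m, C) = m + 1/(9 + (1 + C)) = m + 1/(10 + C))
K/N(z(-5), 72) = -8186*(10 + 72)/(1 + 10*(10 + 72)) = -8186*82/(1 + 10*82) = -8186*82/(1 + 820) = -8186/((1/82)*821) = -8186/821/82 = -8186*82/821 = -671252/821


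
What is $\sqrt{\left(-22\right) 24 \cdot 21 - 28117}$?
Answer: $i \sqrt{39205} \approx 198.0 i$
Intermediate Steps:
$\sqrt{\left(-22\right) 24 \cdot 21 - 28117} = \sqrt{\left(-528\right) 21 - 28117} = \sqrt{-11088 - 28117} = \sqrt{-39205} = i \sqrt{39205}$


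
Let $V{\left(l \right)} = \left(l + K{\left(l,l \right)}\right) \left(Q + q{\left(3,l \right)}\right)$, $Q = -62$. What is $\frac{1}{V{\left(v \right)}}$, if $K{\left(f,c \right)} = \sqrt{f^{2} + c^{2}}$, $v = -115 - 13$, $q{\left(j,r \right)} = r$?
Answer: $- \frac{1}{24320} - \frac{\sqrt{2}}{24320} \approx -9.9269 \cdot 10^{-5}$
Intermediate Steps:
$v = -128$ ($v = -115 - 13 = -128$)
$K{\left(f,c \right)} = \sqrt{c^{2} + f^{2}}$
$V{\left(l \right)} = \left(-62 + l\right) \left(l + \sqrt{2} \sqrt{l^{2}}\right)$ ($V{\left(l \right)} = \left(l + \sqrt{l^{2} + l^{2}}\right) \left(-62 + l\right) = \left(l + \sqrt{2 l^{2}}\right) \left(-62 + l\right) = \left(l + \sqrt{2} \sqrt{l^{2}}\right) \left(-62 + l\right) = \left(-62 + l\right) \left(l + \sqrt{2} \sqrt{l^{2}}\right)$)
$\frac{1}{V{\left(v \right)}} = \frac{1}{\left(-128\right)^{2} - -7936 - 62 \sqrt{2} \sqrt{\left(-128\right)^{2}} - 128 \sqrt{2} \sqrt{\left(-128\right)^{2}}} = \frac{1}{16384 + 7936 - 62 \sqrt{2} \sqrt{16384} - 128 \sqrt{2} \sqrt{16384}} = \frac{1}{16384 + 7936 - 62 \sqrt{2} \cdot 128 - 128 \sqrt{2} \cdot 128} = \frac{1}{16384 + 7936 - 7936 \sqrt{2} - 16384 \sqrt{2}} = \frac{1}{24320 - 24320 \sqrt{2}}$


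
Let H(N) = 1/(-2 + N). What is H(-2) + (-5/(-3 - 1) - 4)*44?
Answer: -485/4 ≈ -121.25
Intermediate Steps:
H(-2) + (-5/(-3 - 1) - 4)*44 = 1/(-2 - 2) + (-5/(-3 - 1) - 4)*44 = 1/(-4) + (-5/(-4) - 4)*44 = -¼ + (-5*(-¼) - 4)*44 = -¼ + (5/4 - 4)*44 = -¼ - 11/4*44 = -¼ - 121 = -485/4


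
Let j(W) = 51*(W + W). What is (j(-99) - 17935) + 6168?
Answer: -21865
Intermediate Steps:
j(W) = 102*W (j(W) = 51*(2*W) = 102*W)
(j(-99) - 17935) + 6168 = (102*(-99) - 17935) + 6168 = (-10098 - 17935) + 6168 = -28033 + 6168 = -21865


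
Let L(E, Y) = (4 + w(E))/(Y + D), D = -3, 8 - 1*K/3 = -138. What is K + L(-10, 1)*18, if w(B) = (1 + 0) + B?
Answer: 483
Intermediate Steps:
K = 438 (K = 24 - 3*(-138) = 24 + 414 = 438)
w(B) = 1 + B
L(E, Y) = (5 + E)/(-3 + Y) (L(E, Y) = (4 + (1 + E))/(Y - 3) = (5 + E)/(-3 + Y))
K + L(-10, 1)*18 = 438 + ((5 - 10)/(-3 + 1))*18 = 438 + (-5/(-2))*18 = 438 - ½*(-5)*18 = 438 + (5/2)*18 = 438 + 45 = 483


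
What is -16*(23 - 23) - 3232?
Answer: -3232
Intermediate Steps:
-16*(23 - 23) - 3232 = -16*0 - 3232 = 0 - 3232 = -3232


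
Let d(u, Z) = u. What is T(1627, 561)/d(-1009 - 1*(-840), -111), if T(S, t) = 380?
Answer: -380/169 ≈ -2.2485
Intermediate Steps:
T(1627, 561)/d(-1009 - 1*(-840), -111) = 380/(-1009 - 1*(-840)) = 380/(-1009 + 840) = 380/(-169) = 380*(-1/169) = -380/169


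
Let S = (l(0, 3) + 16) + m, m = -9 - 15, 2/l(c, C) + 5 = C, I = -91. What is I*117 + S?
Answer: -10656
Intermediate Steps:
l(c, C) = 2/(-5 + C)
m = -24
S = -9 (S = (2/(-5 + 3) + 16) - 24 = (2/(-2) + 16) - 24 = (2*(-1/2) + 16) - 24 = (-1 + 16) - 24 = 15 - 24 = -9)
I*117 + S = -91*117 - 9 = -10647 - 9 = -10656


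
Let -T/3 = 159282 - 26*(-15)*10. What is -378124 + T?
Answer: -867670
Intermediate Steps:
T = -489546 (T = -3*(159282 - 26*(-15)*10) = -3*(159282 - (-390)*10) = -3*(159282 - 1*(-3900)) = -3*(159282 + 3900) = -3*163182 = -489546)
-378124 + T = -378124 - 489546 = -867670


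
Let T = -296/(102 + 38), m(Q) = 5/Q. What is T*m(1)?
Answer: -74/7 ≈ -10.571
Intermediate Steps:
T = -74/35 (T = -296/140 = -296*1/140 = -74/35 ≈ -2.1143)
T*m(1) = -74/(7*1) = -74/7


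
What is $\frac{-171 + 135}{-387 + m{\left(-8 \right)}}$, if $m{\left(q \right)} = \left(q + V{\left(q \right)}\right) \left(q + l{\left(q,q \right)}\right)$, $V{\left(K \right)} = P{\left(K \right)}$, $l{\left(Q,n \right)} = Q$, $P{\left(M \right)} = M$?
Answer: $\frac{36}{131} \approx 0.27481$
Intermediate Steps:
$V{\left(K \right)} = K$
$m{\left(q \right)} = 4 q^{2}$ ($m{\left(q \right)} = \left(q + q\right) \left(q + q\right) = 2 q 2 q = 4 q^{2}$)
$\frac{-171 + 135}{-387 + m{\left(-8 \right)}} = \frac{-171 + 135}{-387 + 4 \left(-8\right)^{2}} = - \frac{36}{-387 + 4 \cdot 64} = - \frac{36}{-387 + 256} = - \frac{36}{-131} = \left(-36\right) \left(- \frac{1}{131}\right) = \frac{36}{131}$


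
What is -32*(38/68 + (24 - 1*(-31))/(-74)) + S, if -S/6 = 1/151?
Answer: 556738/94979 ≈ 5.8617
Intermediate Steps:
S = -6/151 ≈ -0.039735
-32*(38/68 + (24 - 1*(-31))/(-74)) + S = -32*(38/68 + (24 - 1*(-31))/(-74)) - 6/151 = -32*(38*(1/68) + (24 + 31)*(-1/74)) - 6/151 = -32*(19/34 + 55*(-1/74)) - 6/151 = -32*(19/34 - 55/74) - 6/151 = -32*(-116/629) - 6/151 = 3712/629 - 6/151 = 556738/94979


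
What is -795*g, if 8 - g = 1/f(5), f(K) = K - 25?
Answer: -25599/4 ≈ -6399.8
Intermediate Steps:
f(K) = -25 + K
g = 161/20 (g = 8 - 1/(-25 + 5) = 8 - 1/(-20) = 8 - 1*(-1/20) = 8 + 1/20 = 161/20 ≈ 8.0500)
-795*g = -795*161/20 = -25599/4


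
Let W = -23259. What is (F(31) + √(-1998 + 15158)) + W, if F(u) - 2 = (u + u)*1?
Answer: -23195 + 2*√3290 ≈ -23080.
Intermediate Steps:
F(u) = 2 + 2*u (F(u) = 2 + (u + u)*1 = 2 + (2*u)*1 = 2 + 2*u)
(F(31) + √(-1998 + 15158)) + W = ((2 + 2*31) + √(-1998 + 15158)) - 23259 = ((2 + 62) + √13160) - 23259 = (64 + 2*√3290) - 23259 = -23195 + 2*√3290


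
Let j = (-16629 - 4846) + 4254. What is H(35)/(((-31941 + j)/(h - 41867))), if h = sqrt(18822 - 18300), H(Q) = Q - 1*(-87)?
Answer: 2553887/24581 - 183*sqrt(58)/24581 ≈ 103.84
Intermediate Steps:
H(Q) = 87 + Q (H(Q) = Q + 87 = 87 + Q)
h = 3*sqrt(58) (h = sqrt(522) = 3*sqrt(58) ≈ 22.847)
j = -17221 (j = -21475 + 4254 = -17221)
H(35)/(((-31941 + j)/(h - 41867))) = (87 + 35)/(((-31941 - 17221)/(3*sqrt(58) - 41867))) = 122/((-49162/(-41867 + 3*sqrt(58)))) = 122*(41867/49162 - 3*sqrt(58)/49162) = 2553887/24581 - 183*sqrt(58)/24581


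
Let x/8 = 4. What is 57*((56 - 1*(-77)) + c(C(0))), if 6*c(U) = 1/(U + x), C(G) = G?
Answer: 485203/64 ≈ 7581.3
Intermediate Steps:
x = 32 (x = 8*4 = 32)
c(U) = 1/(6*(32 + U)) (c(U) = 1/(6*(U + 32)) = 1/(6*(32 + U)))
57*((56 - 1*(-77)) + c(C(0))) = 57*((56 - 1*(-77)) + 1/(6*(32 + 0))) = 57*((56 + 77) + (⅙)/32) = 57*(133 + (⅙)*(1/32)) = 57*(133 + 1/192) = 57*(25537/192) = 485203/64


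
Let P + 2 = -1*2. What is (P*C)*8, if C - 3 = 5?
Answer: -256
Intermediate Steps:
P = -4 (P = -2 - 1*2 = -2 - 2 = -4)
C = 8 (C = 3 + 5 = 8)
(P*C)*8 = -4*8*8 = -32*8 = -256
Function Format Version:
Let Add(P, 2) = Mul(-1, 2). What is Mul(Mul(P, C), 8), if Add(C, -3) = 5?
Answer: -256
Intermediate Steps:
P = -4 (P = Add(-2, Mul(-1, 2)) = Add(-2, -2) = -4)
C = 8 (C = Add(3, 5) = 8)
Mul(Mul(P, C), 8) = Mul(Mul(-4, 8), 8) = Mul(-32, 8) = -256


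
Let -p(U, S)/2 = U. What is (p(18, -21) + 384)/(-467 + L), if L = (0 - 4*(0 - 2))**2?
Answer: -348/403 ≈ -0.86352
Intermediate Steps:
p(U, S) = -2*U
L = 64 (L = (0 - 4*(-2))**2 = (0 + 8)**2 = 8**2 = 64)
(p(18, -21) + 384)/(-467 + L) = (-2*18 + 384)/(-467 + 64) = (-36 + 384)/(-403) = 348*(-1/403) = -348/403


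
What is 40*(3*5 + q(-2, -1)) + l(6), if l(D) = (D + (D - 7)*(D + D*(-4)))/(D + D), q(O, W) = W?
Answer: 562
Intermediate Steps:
l(D) = (D - 3*D*(-7 + D))/(2*D) (l(D) = (D + (-7 + D)*(D - 4*D))/((2*D)) = (D + (-7 + D)*(-3*D))*(1/(2*D)) = (D - 3*D*(-7 + D))*(1/(2*D)) = (D - 3*D*(-7 + D))/(2*D))
40*(3*5 + q(-2, -1)) + l(6) = 40*(3*5 - 1) + (11 - 3/2*6) = 40*(15 - 1) + (11 - 9) = 40*14 + 2 = 560 + 2 = 562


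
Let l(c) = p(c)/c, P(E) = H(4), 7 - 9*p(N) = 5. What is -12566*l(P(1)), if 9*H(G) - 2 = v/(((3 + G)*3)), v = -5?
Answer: -527772/37 ≈ -14264.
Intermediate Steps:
p(N) = 2/9 (p(N) = 7/9 - ⅑*5 = 7/9 - 5/9 = 2/9)
H(G) = 2/9 - 5/(9*(9 + 3*G)) (H(G) = 2/9 + (-5*1/(3*(3 + G)))/9 = 2/9 + (-5/(9 + 3*G))/9 = 2/9 - 5/(9*(9 + 3*G)))
P(E) = 37/189 (P(E) = (13 + 6*4)/(27*(3 + 4)) = (1/27)*(13 + 24)/7 = (1/27)*(⅐)*37 = 37/189)
l(c) = 2/(9*c)
-12566*l(P(1)) = -25132/(9*37/189) = -25132*189/(9*37) = -12566*42/37 = -527772/37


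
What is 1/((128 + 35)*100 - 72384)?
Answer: -1/56084 ≈ -1.7830e-5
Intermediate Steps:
1/((128 + 35)*100 - 72384) = 1/(163*100 - 72384) = 1/(16300 - 72384) = 1/(-56084) = -1/56084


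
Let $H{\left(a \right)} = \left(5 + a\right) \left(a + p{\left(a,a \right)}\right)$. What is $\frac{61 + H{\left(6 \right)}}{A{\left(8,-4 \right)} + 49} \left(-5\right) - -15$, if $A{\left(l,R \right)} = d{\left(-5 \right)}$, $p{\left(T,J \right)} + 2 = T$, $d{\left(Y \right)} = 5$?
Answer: $- \frac{5}{6} \approx -0.83333$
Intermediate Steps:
$p{\left(T,J \right)} = -2 + T$
$A{\left(l,R \right)} = 5$
$H{\left(a \right)} = \left(-2 + 2 a\right) \left(5 + a\right)$ ($H{\left(a \right)} = \left(5 + a\right) \left(a + \left(-2 + a\right)\right) = \left(5 + a\right) \left(-2 + 2 a\right) = \left(-2 + 2 a\right) \left(5 + a\right)$)
$\frac{61 + H{\left(6 \right)}}{A{\left(8,-4 \right)} + 49} \left(-5\right) - -15 = \frac{61 + \left(-10 + 2 \cdot 6^{2} + 8 \cdot 6\right)}{5 + 49} \left(-5\right) - -15 = \frac{61 + \left(-10 + 2 \cdot 36 + 48\right)}{54} \left(-5\right) + 15 = \left(61 + \left(-10 + 72 + 48\right)\right) \frac{1}{54} \left(-5\right) + 15 = \left(61 + 110\right) \frac{1}{54} \left(-5\right) + 15 = 171 \cdot \frac{1}{54} \left(-5\right) + 15 = \frac{19}{6} \left(-5\right) + 15 = - \frac{95}{6} + 15 = - \frac{5}{6}$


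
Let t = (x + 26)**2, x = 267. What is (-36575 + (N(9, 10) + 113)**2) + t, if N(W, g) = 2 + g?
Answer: 64899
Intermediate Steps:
t = 85849 (t = (267 + 26)**2 = 293**2 = 85849)
(-36575 + (N(9, 10) + 113)**2) + t = (-36575 + ((2 + 10) + 113)**2) + 85849 = (-36575 + (12 + 113)**2) + 85849 = (-36575 + 125**2) + 85849 = (-36575 + 15625) + 85849 = -20950 + 85849 = 64899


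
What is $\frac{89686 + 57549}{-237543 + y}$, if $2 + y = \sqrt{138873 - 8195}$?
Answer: $- \frac{34974938075}{56427496347} - \frac{147235 \sqrt{130678}}{56427496347} \approx -0.62076$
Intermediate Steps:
$y = -2 + \sqrt{130678}$ ($y = -2 + \sqrt{138873 - 8195} = -2 + \sqrt{130678} \approx 359.49$)
$\frac{89686 + 57549}{-237543 + y} = \frac{89686 + 57549}{-237543 - \left(2 - \sqrt{130678}\right)} = \frac{147235}{-237545 + \sqrt{130678}}$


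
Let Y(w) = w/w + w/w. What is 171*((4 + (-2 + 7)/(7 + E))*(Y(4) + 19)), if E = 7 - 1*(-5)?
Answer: 15309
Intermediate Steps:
E = 12 (E = 7 + 5 = 12)
Y(w) = 2 (Y(w) = 1 + 1 = 2)
171*((4 + (-2 + 7)/(7 + E))*(Y(4) + 19)) = 171*((4 + (-2 + 7)/(7 + 12))*(2 + 19)) = 171*((4 + 5/19)*21) = 171*((81/19)*21) = 171*(1701/19) = 15309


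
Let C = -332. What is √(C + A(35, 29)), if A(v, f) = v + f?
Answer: 2*I*√67 ≈ 16.371*I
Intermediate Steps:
A(v, f) = f + v
√(C + A(35, 29)) = √(-332 + (29 + 35)) = √(-332 + 64) = √(-268) = 2*I*√67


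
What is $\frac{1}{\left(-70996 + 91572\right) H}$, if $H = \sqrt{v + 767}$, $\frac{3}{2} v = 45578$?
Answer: $\frac{\sqrt{1659}}{147920864} \approx 2.7536 \cdot 10^{-7}$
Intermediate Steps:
$v = \frac{91156}{3}$ ($v = \frac{2}{3} \cdot 45578 = \frac{91156}{3} \approx 30385.0$)
$H = \frac{13 \sqrt{1659}}{3}$ ($H = \sqrt{\frac{91156}{3} + 767} = \sqrt{\frac{93457}{3}} = \frac{13 \sqrt{1659}}{3} \approx 176.5$)
$\frac{1}{\left(-70996 + 91572\right) H} = \frac{1}{\left(-70996 + 91572\right) \frac{13 \sqrt{1659}}{3}} = \frac{\frac{1}{7189} \sqrt{1659}}{20576} = \frac{\sqrt{1659}}{147920864}$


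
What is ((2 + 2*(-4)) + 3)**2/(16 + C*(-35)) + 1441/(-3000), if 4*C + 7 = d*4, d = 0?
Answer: -112423/309000 ≈ -0.36383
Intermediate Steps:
C = -7/4 (C = -7/4 + (0*4)/4 = -7/4 + (1/4)*0 = -7/4 + 0 = -7/4 ≈ -1.7500)
((2 + 2*(-4)) + 3)**2/(16 + C*(-35)) + 1441/(-3000) = ((2 + 2*(-4)) + 3)**2/(16 - 7/4*(-35)) + 1441/(-3000) = ((2 - 8) + 3)**2/(16 + 245/4) + 1441*(-1/3000) = (-6 + 3)**2/(309/4) - 1441/3000 = (-3)**2*(4/309) - 1441/3000 = 9*(4/309) - 1441/3000 = 12/103 - 1441/3000 = -112423/309000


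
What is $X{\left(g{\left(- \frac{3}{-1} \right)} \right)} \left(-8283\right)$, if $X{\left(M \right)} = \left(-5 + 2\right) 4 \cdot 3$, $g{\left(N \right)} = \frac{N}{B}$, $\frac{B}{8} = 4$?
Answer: $298188$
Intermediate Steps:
$B = 32$ ($B = 8 \cdot 4 = 32$)
$g{\left(N \right)} = \frac{N}{32}$
$X{\left(M \right)} = -36$ ($X{\left(M \right)} = \left(-3\right) 12 = -36$)
$X{\left(g{\left(- \frac{3}{-1} \right)} \right)} \left(-8283\right) = \left(-36\right) \left(-8283\right) = 298188$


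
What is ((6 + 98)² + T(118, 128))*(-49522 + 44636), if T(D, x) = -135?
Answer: -52187366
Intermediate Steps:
((6 + 98)² + T(118, 128))*(-49522 + 44636) = ((6 + 98)² - 135)*(-49522 + 44636) = (104² - 135)*(-4886) = (10816 - 135)*(-4886) = 10681*(-4886) = -52187366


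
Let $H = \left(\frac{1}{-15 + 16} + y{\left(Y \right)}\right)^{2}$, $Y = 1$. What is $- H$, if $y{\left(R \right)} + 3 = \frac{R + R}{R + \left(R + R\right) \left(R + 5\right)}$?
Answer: $- \frac{576}{169} \approx -3.4083$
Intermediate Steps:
$y{\left(R \right)} = -3 + \frac{2 R}{R + 2 R \left(5 + R\right)}$ ($y{\left(R \right)} = -3 + \frac{R + R}{R + \left(R + R\right) \left(R + 5\right)} = -3 + \frac{2 R}{R + 2 R \left(5 + R\right)}$)
$H = \frac{576}{169}$ ($H = \left(\frac{1}{-15 + 16} + \frac{-31 - 6}{11 + 2 \cdot 1}\right)^{2} = \left(1^{-1} + \frac{-31 - 6}{11 + 2}\right)^{2} = \left(1 + \frac{1}{13} \left(-37\right)\right)^{2} = \left(1 - \frac{37}{13}\right)^{2} = \left(- \frac{24}{13}\right)^{2} = \frac{576}{169} \approx 3.4083$)
$- H = \left(-1\right) \frac{576}{169} = - \frac{576}{169}$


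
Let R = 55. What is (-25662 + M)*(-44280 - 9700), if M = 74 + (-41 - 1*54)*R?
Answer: 1663285740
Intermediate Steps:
M = -5151 (M = 74 + (-41 - 1*54)*55 = 74 + (-41 - 54)*55 = 74 - 95*55 = 74 - 5225 = -5151)
(-25662 + M)*(-44280 - 9700) = (-25662 - 5151)*(-44280 - 9700) = -30813*(-53980) = 1663285740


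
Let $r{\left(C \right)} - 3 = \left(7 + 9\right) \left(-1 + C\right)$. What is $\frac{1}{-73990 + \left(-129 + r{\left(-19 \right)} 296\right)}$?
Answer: $- \frac{1}{167951} \approx -5.9541 \cdot 10^{-6}$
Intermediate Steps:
$r{\left(C \right)} = -13 + 16 C$ ($r{\left(C \right)} = 3 + \left(7 + 9\right) \left(-1 + C\right) = 3 + 16 \left(-1 + C\right) = 3 + \left(-16 + 16 C\right) = -13 + 16 C$)
$\frac{1}{-73990 + \left(-129 + r{\left(-19 \right)} 296\right)} = \frac{1}{-73990 + \left(-129 + \left(-13 + 16 \left(-19\right)\right) 296\right)} = \frac{1}{-73990 + \left(-129 + \left(-13 - 304\right) 296\right)} = \frac{1}{-73990 - 93961} = \frac{1}{-167951} = - \frac{1}{167951}$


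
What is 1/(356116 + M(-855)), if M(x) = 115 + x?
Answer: 1/355376 ≈ 2.8139e-6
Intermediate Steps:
1/(356116 + M(-855)) = 1/(356116 + (115 - 855)) = 1/(356116 - 740) = 1/355376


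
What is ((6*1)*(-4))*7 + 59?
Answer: -109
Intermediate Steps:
((6*1)*(-4))*7 + 59 = (6*(-4))*7 + 59 = -24*7 + 59 = -168 + 59 = -109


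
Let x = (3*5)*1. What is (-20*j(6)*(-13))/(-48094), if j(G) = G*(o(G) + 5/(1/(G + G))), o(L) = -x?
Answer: -35100/24047 ≈ -1.4596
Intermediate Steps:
x = 15 (x = 15*1 = 15)
o(L) = -15 (o(L) = -1*15 = -15)
j(G) = G*(-15 + 10*G) (j(G) = G*(-15 + 5/(1/(G + G))) = G*(-15 + 5/(1/(2*G))) = G*(-15 + 5/((1/(2*G)))) = G*(-15 + 5*(2*G)) = G*(-15 + 10*G))
(-20*j(6)*(-13))/(-48094) = (-100*6*(-3 + 2*6)*(-13))/(-48094) = (-100*6*(-3 + 12)*(-13))*(-1/48094) = (-100*6*9*(-13))*(-1/48094) = (-20*270*(-13))*(-1/48094) = -5400*(-13)*(-1/48094) = 70200*(-1/48094) = -35100/24047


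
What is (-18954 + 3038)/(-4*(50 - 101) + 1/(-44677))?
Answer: -711079132/9114107 ≈ -78.020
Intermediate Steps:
(-18954 + 3038)/(-4*(50 - 101) + 1/(-44677)) = -15916/(-4*(-51) - 1/44677) = -15916/(204 - 1/44677) = -15916/9114107/44677 = -15916*44677/9114107 = -711079132/9114107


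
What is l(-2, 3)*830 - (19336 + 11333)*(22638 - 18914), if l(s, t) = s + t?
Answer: -114210526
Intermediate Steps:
l(-2, 3)*830 - (19336 + 11333)*(22638 - 18914) = (-2 + 3)*830 - (19336 + 11333)*(22638 - 18914) = 1*830 - 30669*3724 = 830 - 1*114211356 = 830 - 114211356 = -114210526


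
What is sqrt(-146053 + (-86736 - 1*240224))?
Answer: 3*I*sqrt(52557) ≈ 687.76*I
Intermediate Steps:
sqrt(-146053 + (-86736 - 1*240224)) = sqrt(-146053 + (-86736 - 240224)) = sqrt(-146053 - 326960) = sqrt(-473013) = 3*I*sqrt(52557)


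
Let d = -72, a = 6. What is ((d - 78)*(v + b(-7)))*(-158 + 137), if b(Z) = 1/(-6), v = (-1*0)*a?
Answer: -525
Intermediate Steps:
v = 0 (v = -1*0*6 = 0*6 = 0)
b(Z) = -⅙
((d - 78)*(v + b(-7)))*(-158 + 137) = ((-72 - 78)*(0 - ⅙))*(-158 + 137) = -150*(-⅙)*(-21) = 25*(-21) = -525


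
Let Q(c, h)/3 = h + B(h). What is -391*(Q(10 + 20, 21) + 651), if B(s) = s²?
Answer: -796467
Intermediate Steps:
Q(c, h) = 3*h + 3*h² (Q(c, h) = 3*(h + h²) = 3*h + 3*h²)
-391*(Q(10 + 20, 21) + 651) = -391*(3*21*(1 + 21) + 651) = -391*(3*21*22 + 651) = -391*(1386 + 651) = -391*2037 = -796467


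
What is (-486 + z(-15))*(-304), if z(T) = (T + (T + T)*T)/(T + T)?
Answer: 152152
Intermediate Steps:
z(T) = (T + 2*T**2)/(2*T) (z(T) = (T + (2*T)*T)/((2*T)) = (T + 2*T**2)*(1/(2*T)) = (T + 2*T**2)/(2*T))
(-486 + z(-15))*(-304) = (-486 + (1/2 - 15))*(-304) = (-486 - 29/2)*(-304) = -1001/2*(-304) = 152152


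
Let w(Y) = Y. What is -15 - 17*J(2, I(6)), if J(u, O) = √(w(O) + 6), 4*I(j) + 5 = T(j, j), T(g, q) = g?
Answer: -115/2 ≈ -57.500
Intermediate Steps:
I(j) = -5/4 + j/4
J(u, O) = √(6 + O) (J(u, O) = √(O + 6) = √(6 + O))
-15 - 17*J(2, I(6)) = -15 - 17*√(6 + (-5/4 + (¼)*6)) = -15 - 17*√(6 + (-5/4 + 3/2)) = -15 - 17*√(6 + ¼) = -15 - 17*√(25/4) = -15 - 17*5/2 = -15 - 85/2 = -115/2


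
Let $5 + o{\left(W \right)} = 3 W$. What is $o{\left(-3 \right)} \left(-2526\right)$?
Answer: $35364$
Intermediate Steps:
$o{\left(W \right)} = -5 + 3 W$
$o{\left(-3 \right)} \left(-2526\right) = \left(-5 + 3 \left(-3\right)\right) \left(-2526\right) = \left(-5 - 9\right) \left(-2526\right) = \left(-14\right) \left(-2526\right) = 35364$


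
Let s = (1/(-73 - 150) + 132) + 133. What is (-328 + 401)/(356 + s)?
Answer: 16279/138482 ≈ 0.11755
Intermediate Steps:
s = 59094/223 (s = (1/(-223) + 132) + 133 = (-1/223 + 132) + 133 = 29435/223 + 133 = 59094/223 ≈ 265.00)
(-328 + 401)/(356 + s) = (-328 + 401)/(356 + 59094/223) = 73/(138482/223) = 73*(223/138482) = 16279/138482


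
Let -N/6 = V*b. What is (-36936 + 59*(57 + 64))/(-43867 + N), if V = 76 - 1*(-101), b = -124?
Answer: -29797/87821 ≈ -0.33929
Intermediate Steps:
V = 177 (V = 76 + 101 = 177)
N = 131688 (N = -1062*(-124) = -6*(-21948) = 131688)
(-36936 + 59*(57 + 64))/(-43867 + N) = (-36936 + 59*(57 + 64))/(-43867 + 131688) = (-36936 + 59*121)/87821 = (-36936 + 7139)*(1/87821) = -29797*1/87821 = -29797/87821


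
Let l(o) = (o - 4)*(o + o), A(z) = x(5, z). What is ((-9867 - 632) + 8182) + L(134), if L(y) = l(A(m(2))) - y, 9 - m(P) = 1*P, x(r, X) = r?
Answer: -2441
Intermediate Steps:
m(P) = 9 - P
A(z) = 5
l(o) = 2*o*(-4 + o) (l(o) = (-4 + o)*(2*o) = 2*o*(-4 + o))
L(y) = 10 - y (L(y) = 2*5*(-4 + 5) - y = 2*5*1 - y = 10 - y)
((-9867 - 632) + 8182) + L(134) = ((-9867 - 632) + 8182) + (10 - 1*134) = (-10499 + 8182) + (10 - 134) = -2317 - 124 = -2441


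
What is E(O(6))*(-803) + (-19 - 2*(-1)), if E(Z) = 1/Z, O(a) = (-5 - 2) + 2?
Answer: 718/5 ≈ 143.60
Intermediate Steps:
O(a) = -5 (O(a) = -7 + 2 = -5)
E(O(6))*(-803) + (-19 - 2*(-1)) = -803/(-5) + (-19 - 2*(-1)) = -⅕*(-803) + (-19 + 2) = 803/5 - 17 = 718/5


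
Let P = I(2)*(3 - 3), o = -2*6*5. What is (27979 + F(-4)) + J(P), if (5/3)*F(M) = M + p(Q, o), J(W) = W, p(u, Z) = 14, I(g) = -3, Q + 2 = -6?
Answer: 27985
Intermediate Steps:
Q = -8 (Q = -2 - 6 = -8)
o = -60 (o = -12*5 = -60)
P = 0 (P = -3*(3 - 3) = -3*0 = 0)
F(M) = 42/5 + 3*M/5 (F(M) = 3*(M + 14)/5 = 3*(14 + M)/5 = 42/5 + 3*M/5)
(27979 + F(-4)) + J(P) = (27979 + (42/5 + (3/5)*(-4))) + 0 = (27979 + (42/5 - 12/5)) + 0 = (27979 + 6) + 0 = 27985 + 0 = 27985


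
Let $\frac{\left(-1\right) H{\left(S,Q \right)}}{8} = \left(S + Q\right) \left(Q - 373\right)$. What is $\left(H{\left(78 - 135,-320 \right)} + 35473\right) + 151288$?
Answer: $-1903327$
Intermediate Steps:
$H{\left(S,Q \right)} = - 8 \left(-373 + Q\right) \left(Q + S\right)$ ($H{\left(S,Q \right)} = - 8 \left(S + Q\right) \left(Q - 373\right) = - 8 \left(Q + S\right) \left(-373 + Q\right) = - 8 \left(-373 + Q\right) \left(Q + S\right)$)
$\left(H{\left(78 - 135,-320 \right)} + 35473\right) + 151288 = \left(\left(- 8 \left(-320\right)^{2} + 2984 \left(-320\right) + 2984 \left(78 - 135\right) - - 2560 \left(78 - 135\right)\right) + 35473\right) + 151288 = \left(\left(\left(-8\right) 102400 - 954880 + 2984 \left(78 - 135\right) - - 2560 \left(78 - 135\right)\right) + 35473\right) + 151288 = \left(\left(-819200 - 954880 + 2984 \left(-57\right) - \left(-2560\right) \left(-57\right)\right) + 35473\right) + 151288 = \left(\left(-819200 - 954880 - 170088 - 145920\right) + 35473\right) + 151288 = \left(-2090088 + 35473\right) + 151288 = -2054615 + 151288 = -1903327$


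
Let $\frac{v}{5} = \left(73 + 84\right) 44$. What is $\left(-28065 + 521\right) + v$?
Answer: $6996$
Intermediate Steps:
$v = 34540$ ($v = 5 \left(73 + 84\right) 44 = 5 \cdot 157 \cdot 44 = 5 \cdot 6908 = 34540$)
$\left(-28065 + 521\right) + v = \left(-28065 + 521\right) + 34540 = -27544 + 34540 = 6996$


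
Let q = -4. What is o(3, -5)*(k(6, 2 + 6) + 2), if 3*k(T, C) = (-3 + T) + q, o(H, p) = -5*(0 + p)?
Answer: 125/3 ≈ 41.667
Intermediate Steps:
o(H, p) = -5*p
k(T, C) = -7/3 + T/3 (k(T, C) = ((-3 + T) - 4)/3 = (-7 + T)/3 = -7/3 + T/3)
o(3, -5)*(k(6, 2 + 6) + 2) = (-5*(-5))*((-7/3 + (1/3)*6) + 2) = 25*((-7/3 + 2) + 2) = 25*(-1/3 + 2) = 25*(5/3) = 125/3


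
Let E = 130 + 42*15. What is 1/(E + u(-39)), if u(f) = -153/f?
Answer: 13/9931 ≈ 0.0013090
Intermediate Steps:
E = 760 (E = 130 + 630 = 760)
1/(E + u(-39)) = 1/(760 - 153/(-39)) = 1/(760 - 153*(-1/39)) = 1/(760 + 51/13) = 1/(9931/13) = 13/9931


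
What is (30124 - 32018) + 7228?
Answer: 5334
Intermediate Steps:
(30124 - 32018) + 7228 = -1894 + 7228 = 5334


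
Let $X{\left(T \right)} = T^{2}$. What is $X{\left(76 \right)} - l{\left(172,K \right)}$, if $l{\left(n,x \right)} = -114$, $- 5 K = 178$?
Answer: $5890$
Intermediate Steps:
$K = - \frac{178}{5}$ ($K = \left(- \frac{1}{5}\right) 178 = - \frac{178}{5} \approx -35.6$)
$X{\left(76 \right)} - l{\left(172,K \right)} = 76^{2} - -114 = 5776 + 114 = 5890$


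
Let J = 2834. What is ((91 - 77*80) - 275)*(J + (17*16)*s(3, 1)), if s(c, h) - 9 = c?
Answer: -38685712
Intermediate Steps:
s(c, h) = 9 + c
((91 - 77*80) - 275)*(J + (17*16)*s(3, 1)) = ((91 - 77*80) - 275)*(2834 + (17*16)*(9 + 3)) = ((91 - 6160) - 275)*(2834 + 272*12) = (-6069 - 275)*(2834 + 3264) = -6344*6098 = -38685712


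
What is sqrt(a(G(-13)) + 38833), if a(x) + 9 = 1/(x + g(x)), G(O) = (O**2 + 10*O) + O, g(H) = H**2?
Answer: sqrt(2125847022)/234 ≈ 197.04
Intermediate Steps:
G(O) = O**2 + 11*O
a(x) = -9 + 1/(x + x**2)
sqrt(a(G(-13)) + 38833) = sqrt((1 - (-117)*(11 - 13) - 9*169*(11 - 13)**2)/(((-13*(11 - 13)))*(1 - 13*(11 - 13))) + 38833) = sqrt((1 - (-117)*(-2) - 9*(-13*(-2))**2)/(((-13*(-2)))*(1 - 13*(-2))) + 38833) = sqrt((1 - 9*26 - 9*26**2)/(26*(1 + 26)) + 38833) = sqrt((1/26)*(1 - 234 - 9*676)/27 + 38833) = sqrt((1/26)*(1/27)*(1 - 234 - 6084) + 38833) = sqrt((1/26)*(1/27)*(-6317) + 38833) = sqrt(-6317/702 + 38833) = sqrt(27254449/702) = sqrt(2125847022)/234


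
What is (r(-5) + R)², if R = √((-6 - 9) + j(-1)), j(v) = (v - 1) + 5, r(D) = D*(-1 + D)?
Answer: 888 + 120*I*√3 ≈ 888.0 + 207.85*I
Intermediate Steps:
j(v) = 4 + v (j(v) = (-1 + v) + 5 = 4 + v)
R = 2*I*√3 (R = √((-6 - 9) + (4 - 1)) = √(-15 + 3) = √(-12) = 2*I*√3 ≈ 3.4641*I)
(r(-5) + R)² = (-5*(-1 - 5) + 2*I*√3)² = (-5*(-6) + 2*I*√3)² = (30 + 2*I*√3)²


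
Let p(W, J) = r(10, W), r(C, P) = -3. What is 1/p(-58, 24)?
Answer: -⅓ ≈ -0.33333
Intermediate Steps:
p(W, J) = -3
1/p(-58, 24) = 1/(-3) = -⅓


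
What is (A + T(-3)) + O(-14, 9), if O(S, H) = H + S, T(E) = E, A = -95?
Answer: -103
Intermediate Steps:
(A + T(-3)) + O(-14, 9) = (-95 - 3) + (9 - 14) = -98 - 5 = -103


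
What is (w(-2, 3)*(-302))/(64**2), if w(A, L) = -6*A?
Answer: -453/512 ≈ -0.88477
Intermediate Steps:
w(A, L) = -6*A
(w(-2, 3)*(-302))/(64**2) = (-6*(-2)*(-302))/(64**2) = (12*(-302))/4096 = -3624*1/4096 = -453/512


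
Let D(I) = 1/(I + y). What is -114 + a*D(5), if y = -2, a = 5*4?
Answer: -322/3 ≈ -107.33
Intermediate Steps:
a = 20
D(I) = 1/(-2 + I) (D(I) = 1/(I - 2) = 1/(-2 + I))
-114 + a*D(5) = -114 + 20/(-2 + 5) = -114 + 20/3 = -322/3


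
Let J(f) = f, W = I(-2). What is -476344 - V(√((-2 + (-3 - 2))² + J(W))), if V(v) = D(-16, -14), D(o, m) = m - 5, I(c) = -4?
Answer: -476325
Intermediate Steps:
W = -4
D(o, m) = -5 + m
V(v) = -19 (V(v) = -5 - 14 = -19)
-476344 - V(√((-2 + (-3 - 2))² + J(W))) = -476344 - 1*(-19) = -476344 + 19 = -476325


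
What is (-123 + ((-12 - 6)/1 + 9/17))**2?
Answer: 5702544/289 ≈ 19732.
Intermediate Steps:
(-123 + ((-12 - 6)/1 + 9/17))**2 = (-123 + (-18*1 + 9*(1/17)))**2 = (-123 + (-18 + 9/17))**2 = (-123 - 297/17)**2 = (-2388/17)**2 = 5702544/289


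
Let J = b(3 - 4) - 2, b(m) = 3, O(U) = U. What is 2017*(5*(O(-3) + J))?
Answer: -20170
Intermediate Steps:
J = 1 (J = 3 - 2 = 1)
2017*(5*(O(-3) + J)) = 2017*(5*(-3 + 1)) = 2017*(5*(-2)) = 2017*(-10) = -20170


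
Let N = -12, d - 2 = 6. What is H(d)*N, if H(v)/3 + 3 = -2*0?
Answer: 108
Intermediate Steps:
d = 8 (d = 2 + 6 = 8)
H(v) = -9 (H(v) = -9 + 3*(-2*0) = -9 + 3*0 = -9 + 0 = -9)
H(d)*N = -9*(-12) = 108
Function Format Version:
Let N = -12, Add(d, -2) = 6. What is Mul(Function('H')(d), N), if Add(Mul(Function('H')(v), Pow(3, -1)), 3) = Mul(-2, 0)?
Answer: 108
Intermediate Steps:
d = 8 (d = Add(2, 6) = 8)
Function('H')(v) = -9 (Function('H')(v) = Add(-9, Mul(3, Mul(-2, 0))) = Add(-9, Mul(3, 0)) = Add(-9, 0) = -9)
Mul(Function('H')(d), N) = Mul(-9, -12) = 108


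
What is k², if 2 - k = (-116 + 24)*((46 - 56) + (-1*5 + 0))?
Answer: 1898884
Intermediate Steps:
k = -1378 (k = 2 - (-116 + 24)*((46 - 56) + (-1*5 + 0)) = 2 - (-92)*(-10 + (-5 + 0)) = 2 - (-92)*(-10 - 5) = 2 - (-92)*(-15) = 2 - 1*1380 = 2 - 1380 = -1378)
k² = (-1378)² = 1898884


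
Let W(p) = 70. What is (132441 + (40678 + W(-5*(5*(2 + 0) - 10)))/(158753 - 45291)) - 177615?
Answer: -2562745820/56731 ≈ -45174.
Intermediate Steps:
(132441 + (40678 + W(-5*(5*(2 + 0) - 10)))/(158753 - 45291)) - 177615 = (132441 + (40678 + 70)/(158753 - 45291)) - 177615 = (132441 + 40748/113462) - 177615 = (132441 + 40748*(1/113462)) - 177615 = (132441 + 20374/56731) - 177615 = 7513530745/56731 - 177615 = -2562745820/56731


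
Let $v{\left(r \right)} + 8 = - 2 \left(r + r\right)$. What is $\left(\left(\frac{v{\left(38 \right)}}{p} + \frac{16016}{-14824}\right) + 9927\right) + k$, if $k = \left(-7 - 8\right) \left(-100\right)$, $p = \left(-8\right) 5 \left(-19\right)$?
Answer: $\frac{402264939}{35207} \approx 11426.0$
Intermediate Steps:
$v{\left(r \right)} = -8 - 4 r$ ($v{\left(r \right)} = -8 - 2 \left(r + r\right) = -8 - 2 \cdot 2 r = -8 - 4 r$)
$p = 760$ ($p = \left(-40\right) \left(-19\right) = 760$)
$k = 1500$ ($k = \left(-7 - 8\right) \left(-100\right) = \left(-15\right) \left(-100\right) = 1500$)
$\left(\left(\frac{v{\left(38 \right)}}{p} + \frac{16016}{-14824}\right) + 9927\right) + k = \left(\left(\frac{-8 - 152}{760} + \frac{16016}{-14824}\right) + 9927\right) + 1500 = \left(\left(\left(-8 - 152\right) \frac{1}{760} + 16016 \left(- \frac{1}{14824}\right)\right) + 9927\right) + 1500 = \left(\left(\left(-160\right) \frac{1}{760} - \frac{2002}{1853}\right) + 9927\right) + 1500 = \left(\left(- \frac{4}{19} - \frac{2002}{1853}\right) + 9927\right) + 1500 = \left(- \frac{45450}{35207} + 9927\right) + 1500 = \frac{349454439}{35207} + 1500 = \frac{402264939}{35207}$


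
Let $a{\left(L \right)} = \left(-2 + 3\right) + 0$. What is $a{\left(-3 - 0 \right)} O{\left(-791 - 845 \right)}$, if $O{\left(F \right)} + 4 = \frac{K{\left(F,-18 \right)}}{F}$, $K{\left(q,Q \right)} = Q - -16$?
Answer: $- \frac{3271}{818} \approx -3.9988$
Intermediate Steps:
$K{\left(q,Q \right)} = 16 + Q$ ($K{\left(q,Q \right)} = Q + 16 = 16 + Q$)
$O{\left(F \right)} = -4 - \frac{2}{F}$ ($O{\left(F \right)} = -4 + \frac{16 - 18}{F} = -4 - \frac{2}{F}$)
$a{\left(L \right)} = 1$ ($a{\left(L \right)} = 1 + 0 = 1$)
$a{\left(-3 - 0 \right)} O{\left(-791 - 845 \right)} = 1 \left(-4 - \frac{2}{-791 - 845}\right) = 1 \left(-4 - \frac{2}{-1636}\right) = 1 \left(-4 - - \frac{1}{818}\right) = 1 \left(-4 + \frac{1}{818}\right) = 1 \left(- \frac{3271}{818}\right) = - \frac{3271}{818}$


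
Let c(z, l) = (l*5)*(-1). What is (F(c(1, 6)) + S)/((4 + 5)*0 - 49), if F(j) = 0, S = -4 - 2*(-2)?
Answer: 0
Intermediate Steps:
c(z, l) = -5*l (c(z, l) = (5*l)*(-1) = -5*l)
S = 0 (S = -4 + 4 = 0)
(F(c(1, 6)) + S)/((4 + 5)*0 - 49) = (0 + 0)/((4 + 5)*0 - 49) = 0/(9*0 - 49) = 0/(0 - 49) = 0/(-49) = 0*(-1/49) = 0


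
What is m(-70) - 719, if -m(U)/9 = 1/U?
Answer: -50321/70 ≈ -718.87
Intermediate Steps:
m(U) = -9/U
m(-70) - 719 = -9/(-70) - 719 = -9*(-1/70) - 719 = 9/70 - 719 = -50321/70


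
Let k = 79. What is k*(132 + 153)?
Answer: 22515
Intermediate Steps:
k*(132 + 153) = 79*(132 + 153) = 79*285 = 22515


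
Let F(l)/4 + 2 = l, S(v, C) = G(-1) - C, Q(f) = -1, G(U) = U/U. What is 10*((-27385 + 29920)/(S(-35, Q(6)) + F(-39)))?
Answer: -4225/27 ≈ -156.48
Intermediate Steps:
G(U) = 1
S(v, C) = 1 - C
F(l) = -8 + 4*l
10*((-27385 + 29920)/(S(-35, Q(6)) + F(-39))) = 10*((-27385 + 29920)/((1 - 1*(-1)) + (-8 + 4*(-39)))) = 10*(2535/((1 + 1) + (-8 - 156))) = 10*(2535/(2 - 164)) = 10*(2535/(-162)) = 10*(2535*(-1/162)) = 10*(-845/54) = -4225/27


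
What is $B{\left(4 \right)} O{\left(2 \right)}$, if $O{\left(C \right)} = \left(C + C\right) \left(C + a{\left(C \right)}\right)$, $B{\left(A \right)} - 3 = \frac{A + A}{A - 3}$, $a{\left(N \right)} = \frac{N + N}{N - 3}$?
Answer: $-88$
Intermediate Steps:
$a{\left(N \right)} = \frac{2 N}{-3 + N}$
$B{\left(A \right)} = 3 + \frac{2 A}{-3 + A}$ ($B{\left(A \right)} = 3 + \frac{A + A}{A - 3} = 3 + \frac{2 A}{-3 + A}$)
$O{\left(C \right)} = 2 C \left(C + \frac{2 C}{-3 + C}\right)$ ($O{\left(C \right)} = \left(C + C\right) \left(C + \frac{2 C}{-3 + C}\right) = 2 C \left(C + \frac{2 C}{-3 + C}\right)$)
$B{\left(4 \right)} O{\left(2 \right)} = \frac{-9 + 5 \cdot 4}{-3 + 4} \frac{2 \cdot 2^{2} \left(-1 + 2\right)}{-3 + 2} = \frac{-9 + 20}{1} \cdot 2 \cdot 4 \frac{1}{-1} \cdot 1 = 1 \cdot 11 \cdot 2 \cdot 4 \left(-1\right) 1 = 11 \left(-8\right) = -88$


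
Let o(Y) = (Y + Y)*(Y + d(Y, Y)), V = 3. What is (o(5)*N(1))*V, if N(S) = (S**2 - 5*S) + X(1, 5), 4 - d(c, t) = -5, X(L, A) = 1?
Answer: -1260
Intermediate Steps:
d(c, t) = 9 (d(c, t) = 4 - 1*(-5) = 4 + 5 = 9)
N(S) = 1 + S**2 - 5*S (N(S) = (S**2 - 5*S) + 1 = 1 + S**2 - 5*S)
o(Y) = 2*Y*(9 + Y) (o(Y) = (Y + Y)*(Y + 9) = (2*Y)*(9 + Y) = 2*Y*(9 + Y))
(o(5)*N(1))*V = ((2*5*(9 + 5))*(1 + 1**2 - 5*1))*3 = ((2*5*14)*(1 + 1 - 5))*3 = (140*(-3))*3 = -420*3 = -1260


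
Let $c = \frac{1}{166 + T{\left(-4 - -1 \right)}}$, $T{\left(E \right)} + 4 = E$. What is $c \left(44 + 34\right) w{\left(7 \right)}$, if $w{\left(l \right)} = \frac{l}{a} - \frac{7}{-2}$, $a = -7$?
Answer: $\frac{65}{53} \approx 1.2264$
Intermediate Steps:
$T{\left(E \right)} = -4 + E$
$w{\left(l \right)} = \frac{7}{2} - \frac{l}{7}$ ($w{\left(l \right)} = \frac{l}{-7} - \frac{7}{-2} = l \left(- \frac{1}{7}\right) - - \frac{7}{2} = - \frac{l}{7} + \frac{7}{2} = \frac{7}{2} - \frac{l}{7}$)
$c = \frac{1}{159}$ ($c = \frac{1}{166 - 7} = \frac{1}{159} \approx 0.0062893$)
$c \left(44 + 34\right) w{\left(7 \right)} = \frac{44 + 34}{159} \left(\frac{7}{2} - 1\right) = \frac{1}{159} \cdot 78 \left(\frac{7}{2} - 1\right) = \frac{26}{53} \cdot \frac{5}{2} = \frac{65}{53}$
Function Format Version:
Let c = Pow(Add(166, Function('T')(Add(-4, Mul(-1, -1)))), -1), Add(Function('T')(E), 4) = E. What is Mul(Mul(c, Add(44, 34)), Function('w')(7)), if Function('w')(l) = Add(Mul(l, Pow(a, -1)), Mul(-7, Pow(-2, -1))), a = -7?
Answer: Rational(65, 53) ≈ 1.2264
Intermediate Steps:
Function('T')(E) = Add(-4, E)
Function('w')(l) = Add(Rational(7, 2), Mul(Rational(-1, 7), l)) (Function('w')(l) = Add(Mul(l, Pow(-7, -1)), Mul(-7, Pow(-2, -1))) = Add(Mul(l, Rational(-1, 7)), Mul(-7, Rational(-1, 2))) = Add(Mul(Rational(-1, 7), l), Rational(7, 2)) = Add(Rational(7, 2), Mul(Rational(-1, 7), l)))
c = Rational(1, 159) (c = Pow(Add(166, Add(-4, Add(-4, Mul(-1, -1)))), -1) = Pow(Add(166, Add(-4, Add(-4, 1))), -1) = Pow(Add(166, Add(-4, -3)), -1) = Pow(Add(166, -7), -1) = Pow(159, -1) = Rational(1, 159) ≈ 0.0062893)
Mul(Mul(c, Add(44, 34)), Function('w')(7)) = Mul(Mul(Rational(1, 159), Add(44, 34)), Add(Rational(7, 2), Mul(Rational(-1, 7), 7))) = Mul(Mul(Rational(1, 159), 78), Add(Rational(7, 2), -1)) = Mul(Rational(26, 53), Rational(5, 2)) = Rational(65, 53)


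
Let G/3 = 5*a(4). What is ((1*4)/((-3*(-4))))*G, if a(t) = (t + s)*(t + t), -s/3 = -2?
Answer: 400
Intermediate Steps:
s = 6 (s = -3*(-2) = 6)
a(t) = 2*t*(6 + t) (a(t) = (t + 6)*(t + t) = (6 + t)*(2*t) = 2*t*(6 + t))
G = 1200 (G = 3*(5*(2*4*(6 + 4))) = 3*(5*(2*4*10)) = 3*(5*80) = 3*400 = 1200)
((1*4)/((-3*(-4))))*G = ((1*4)/((-3*(-4))))*1200 = (4/12)*1200 = (4*(1/12))*1200 = (⅓)*1200 = 400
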